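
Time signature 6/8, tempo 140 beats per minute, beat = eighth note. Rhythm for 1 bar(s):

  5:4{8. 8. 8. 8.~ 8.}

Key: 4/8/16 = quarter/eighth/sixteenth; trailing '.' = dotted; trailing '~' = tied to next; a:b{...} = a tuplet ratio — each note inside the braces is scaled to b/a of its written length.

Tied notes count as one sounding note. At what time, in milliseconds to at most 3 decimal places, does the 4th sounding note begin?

note 4 onset = 18/5b = 1542.857ms

1. 0.0ms @ 0 + 514.286ms (6/5)
2. 514.286ms @ 6/5 + 514.286ms (6/5)
3. 1028.571ms @ 12/5 + 514.286ms (6/5)
4. 1542.857ms @ 18/5 + 1028.571ms (12/5)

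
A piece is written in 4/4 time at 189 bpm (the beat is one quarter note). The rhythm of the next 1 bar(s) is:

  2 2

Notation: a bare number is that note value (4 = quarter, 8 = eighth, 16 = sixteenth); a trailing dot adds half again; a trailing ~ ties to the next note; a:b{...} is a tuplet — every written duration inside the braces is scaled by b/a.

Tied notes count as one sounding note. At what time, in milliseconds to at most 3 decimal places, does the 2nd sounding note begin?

1. 0.0ms @ 0 + 634.921ms (2)
2. 634.921ms @ 2 + 634.921ms (2)

note 2 onset = 2b = 634.921ms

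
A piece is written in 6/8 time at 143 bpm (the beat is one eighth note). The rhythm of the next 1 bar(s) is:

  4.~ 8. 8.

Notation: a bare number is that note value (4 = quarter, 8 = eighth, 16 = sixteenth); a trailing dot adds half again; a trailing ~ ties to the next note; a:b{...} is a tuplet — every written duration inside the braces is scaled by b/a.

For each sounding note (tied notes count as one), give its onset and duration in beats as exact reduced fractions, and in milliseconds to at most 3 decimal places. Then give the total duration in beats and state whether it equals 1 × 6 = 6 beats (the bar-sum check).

1) 0.0ms=0b +1888.112ms=9/2b
2) 1888.112ms=9/2b +629.371ms=3/2b
Σ=6b of 6 (143bpm 6/8) — PASS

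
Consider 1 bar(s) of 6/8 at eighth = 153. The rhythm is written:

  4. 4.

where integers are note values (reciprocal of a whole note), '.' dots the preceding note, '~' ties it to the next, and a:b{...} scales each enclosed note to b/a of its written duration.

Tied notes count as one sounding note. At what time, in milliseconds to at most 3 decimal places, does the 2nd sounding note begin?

note 2 onset = 3b = 1176.471ms

1. 0.0ms @ 0 + 1176.471ms (3)
2. 1176.471ms @ 3 + 1176.471ms (3)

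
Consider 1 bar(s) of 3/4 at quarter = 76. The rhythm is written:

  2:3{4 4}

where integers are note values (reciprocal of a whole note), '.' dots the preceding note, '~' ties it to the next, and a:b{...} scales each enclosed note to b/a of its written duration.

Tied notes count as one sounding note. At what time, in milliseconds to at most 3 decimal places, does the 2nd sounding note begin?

1. 0.0ms @ 0 + 1184.211ms (3/2)
2. 1184.211ms @ 3/2 + 1184.211ms (3/2)

note 2 onset = 3/2b = 1184.211ms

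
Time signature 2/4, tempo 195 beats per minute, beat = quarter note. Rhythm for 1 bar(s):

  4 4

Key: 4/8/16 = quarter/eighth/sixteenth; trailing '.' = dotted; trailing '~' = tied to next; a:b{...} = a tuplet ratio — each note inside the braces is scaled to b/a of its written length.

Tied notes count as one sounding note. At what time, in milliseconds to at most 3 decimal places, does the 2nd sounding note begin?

1. 0.0ms @ 0 + 307.692ms (1)
2. 307.692ms @ 1 + 307.692ms (1)

note 2 onset = 1b = 307.692ms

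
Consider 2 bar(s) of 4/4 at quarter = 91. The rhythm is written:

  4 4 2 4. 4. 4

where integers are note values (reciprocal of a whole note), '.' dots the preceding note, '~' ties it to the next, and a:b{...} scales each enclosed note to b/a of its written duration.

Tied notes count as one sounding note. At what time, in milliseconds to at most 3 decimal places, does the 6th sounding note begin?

note 6 onset = 7b = 4615.385ms

1. 0.0ms @ 0 + 659.341ms (1)
2. 659.341ms @ 1 + 659.341ms (1)
3. 1318.681ms @ 2 + 1318.681ms (2)
4. 2637.363ms @ 4 + 989.011ms (3/2)
5. 3626.374ms @ 11/2 + 989.011ms (3/2)
6. 4615.385ms @ 7 + 659.341ms (1)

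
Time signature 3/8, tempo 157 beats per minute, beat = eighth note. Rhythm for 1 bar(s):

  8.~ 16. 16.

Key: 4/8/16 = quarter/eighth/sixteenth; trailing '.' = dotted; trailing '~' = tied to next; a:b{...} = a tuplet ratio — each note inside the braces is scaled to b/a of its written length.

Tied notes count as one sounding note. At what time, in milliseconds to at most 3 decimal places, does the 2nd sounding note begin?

note 2 onset = 9/4b = 859.873ms

1. 0.0ms @ 0 + 859.873ms (9/4)
2. 859.873ms @ 9/4 + 286.624ms (3/4)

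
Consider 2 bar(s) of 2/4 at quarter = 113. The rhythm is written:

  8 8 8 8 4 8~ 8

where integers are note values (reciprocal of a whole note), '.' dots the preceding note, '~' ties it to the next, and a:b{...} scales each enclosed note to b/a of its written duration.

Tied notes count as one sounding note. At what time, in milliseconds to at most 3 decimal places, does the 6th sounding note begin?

1. 0.0ms @ 0 + 265.487ms (1/2)
2. 265.487ms @ 1/2 + 265.487ms (1/2)
3. 530.973ms @ 1 + 265.487ms (1/2)
4. 796.46ms @ 3/2 + 265.487ms (1/2)
5. 1061.947ms @ 2 + 530.973ms (1)
6. 1592.92ms @ 3 + 530.973ms (1)

note 6 onset = 3b = 1592.92ms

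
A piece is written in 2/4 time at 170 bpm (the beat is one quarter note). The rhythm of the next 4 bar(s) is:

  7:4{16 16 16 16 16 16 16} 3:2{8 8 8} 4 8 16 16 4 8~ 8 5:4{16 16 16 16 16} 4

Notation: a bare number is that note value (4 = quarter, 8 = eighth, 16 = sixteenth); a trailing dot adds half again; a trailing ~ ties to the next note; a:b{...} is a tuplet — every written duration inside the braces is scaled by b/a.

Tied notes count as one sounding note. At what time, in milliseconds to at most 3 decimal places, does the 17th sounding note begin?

note 17 onset = 6b = 2117.647ms

1. 0.0ms @ 0 + 50.42ms (1/7)
2. 50.42ms @ 1/7 + 50.42ms (1/7)
3. 100.84ms @ 2/7 + 50.42ms (1/7)
4. 151.261ms @ 3/7 + 50.42ms (1/7)
5. 201.681ms @ 4/7 + 50.42ms (1/7)
6. 252.101ms @ 5/7 + 50.42ms (1/7)
7. 302.521ms @ 6/7 + 50.42ms (1/7)
8. 352.941ms @ 1 + 117.647ms (1/3)
9. 470.588ms @ 4/3 + 117.647ms (1/3)
10. 588.235ms @ 5/3 + 117.647ms (1/3)
11. 705.882ms @ 2 + 352.941ms (1)
12. 1058.824ms @ 3 + 176.471ms (1/2)
13. 1235.294ms @ 7/2 + 88.235ms (1/4)
14. 1323.529ms @ 15/4 + 88.235ms (1/4)
15. 1411.765ms @ 4 + 352.941ms (1)
16. 1764.706ms @ 5 + 352.941ms (1)
17. 2117.647ms @ 6 + 70.588ms (1/5)
18. 2188.235ms @ 31/5 + 70.588ms (1/5)
19. 2258.824ms @ 32/5 + 70.588ms (1/5)
20. 2329.412ms @ 33/5 + 70.588ms (1/5)
21. 2400.0ms @ 34/5 + 70.588ms (1/5)
22. 2470.588ms @ 7 + 352.941ms (1)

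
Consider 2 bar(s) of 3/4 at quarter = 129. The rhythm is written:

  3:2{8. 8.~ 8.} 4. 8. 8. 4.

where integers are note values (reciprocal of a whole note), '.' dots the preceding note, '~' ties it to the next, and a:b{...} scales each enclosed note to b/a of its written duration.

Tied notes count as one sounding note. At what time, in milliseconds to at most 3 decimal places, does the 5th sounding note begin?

1. 0.0ms @ 0 + 232.558ms (1/2)
2. 232.558ms @ 1/2 + 465.116ms (1)
3. 697.674ms @ 3/2 + 697.674ms (3/2)
4. 1395.349ms @ 3 + 348.837ms (3/4)
5. 1744.186ms @ 15/4 + 348.837ms (3/4)
6. 2093.023ms @ 9/2 + 697.674ms (3/2)

note 5 onset = 15/4b = 1744.186ms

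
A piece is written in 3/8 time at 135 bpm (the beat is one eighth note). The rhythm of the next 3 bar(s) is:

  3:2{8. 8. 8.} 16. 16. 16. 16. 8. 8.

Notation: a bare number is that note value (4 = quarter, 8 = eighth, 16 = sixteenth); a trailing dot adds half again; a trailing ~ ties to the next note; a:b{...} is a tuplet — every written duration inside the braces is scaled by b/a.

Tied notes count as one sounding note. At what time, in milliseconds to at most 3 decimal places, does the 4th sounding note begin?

note 4 onset = 3b = 1333.333ms

1. 0.0ms @ 0 + 444.444ms (1)
2. 444.444ms @ 1 + 444.444ms (1)
3. 888.889ms @ 2 + 444.444ms (1)
4. 1333.333ms @ 3 + 333.333ms (3/4)
5. 1666.667ms @ 15/4 + 333.333ms (3/4)
6. 2000.0ms @ 9/2 + 333.333ms (3/4)
7. 2333.333ms @ 21/4 + 333.333ms (3/4)
8. 2666.667ms @ 6 + 666.667ms (3/2)
9. 3333.333ms @ 15/2 + 666.667ms (3/2)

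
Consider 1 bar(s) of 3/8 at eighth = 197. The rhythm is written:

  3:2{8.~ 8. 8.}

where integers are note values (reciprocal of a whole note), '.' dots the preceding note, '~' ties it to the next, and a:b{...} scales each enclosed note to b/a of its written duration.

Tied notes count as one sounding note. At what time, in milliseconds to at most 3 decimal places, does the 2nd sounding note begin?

1. 0.0ms @ 0 + 609.137ms (2)
2. 609.137ms @ 2 + 304.569ms (1)

note 2 onset = 2b = 609.137ms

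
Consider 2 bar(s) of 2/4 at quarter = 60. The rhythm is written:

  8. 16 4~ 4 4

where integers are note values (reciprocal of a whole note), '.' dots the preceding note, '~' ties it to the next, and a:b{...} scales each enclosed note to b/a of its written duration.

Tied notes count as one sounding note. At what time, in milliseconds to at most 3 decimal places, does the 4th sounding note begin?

note 4 onset = 3b = 3000.0ms

1. 0.0ms @ 0 + 750.0ms (3/4)
2. 750.0ms @ 3/4 + 250.0ms (1/4)
3. 1000.0ms @ 1 + 2000.0ms (2)
4. 3000.0ms @ 3 + 1000.0ms (1)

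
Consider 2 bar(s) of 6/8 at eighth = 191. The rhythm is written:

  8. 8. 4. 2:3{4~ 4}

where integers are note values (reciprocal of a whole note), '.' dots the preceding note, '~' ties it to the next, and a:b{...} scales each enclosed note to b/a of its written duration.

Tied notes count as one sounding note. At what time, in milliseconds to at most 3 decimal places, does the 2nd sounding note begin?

1. 0.0ms @ 0 + 471.204ms (3/2)
2. 471.204ms @ 3/2 + 471.204ms (3/2)
3. 942.408ms @ 3 + 942.408ms (3)
4. 1884.817ms @ 6 + 1884.817ms (6)

note 2 onset = 3/2b = 471.204ms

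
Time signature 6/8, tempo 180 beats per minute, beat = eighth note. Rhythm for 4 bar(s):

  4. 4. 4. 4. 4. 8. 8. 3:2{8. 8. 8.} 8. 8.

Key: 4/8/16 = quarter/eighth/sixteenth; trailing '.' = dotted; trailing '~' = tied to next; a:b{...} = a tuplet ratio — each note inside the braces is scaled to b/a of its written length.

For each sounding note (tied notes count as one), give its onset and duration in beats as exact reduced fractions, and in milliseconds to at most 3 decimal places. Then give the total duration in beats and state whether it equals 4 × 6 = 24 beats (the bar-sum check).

1) 0.0ms=0b +1000.0ms=3b
2) 1000.0ms=3b +1000.0ms=3b
3) 2000.0ms=6b +1000.0ms=3b
4) 3000.0ms=9b +1000.0ms=3b
5) 4000.0ms=12b +1000.0ms=3b
6) 5000.0ms=15b +500.0ms=3/2b
7) 5500.0ms=33/2b +500.0ms=3/2b
8) 6000.0ms=18b +333.333ms=1b
9) 6333.333ms=19b +333.333ms=1b
10) 6666.667ms=20b +333.333ms=1b
11) 7000.0ms=21b +500.0ms=3/2b
12) 7500.0ms=45/2b +500.0ms=3/2b
Σ=24b of 24 (180bpm 6/8) — PASS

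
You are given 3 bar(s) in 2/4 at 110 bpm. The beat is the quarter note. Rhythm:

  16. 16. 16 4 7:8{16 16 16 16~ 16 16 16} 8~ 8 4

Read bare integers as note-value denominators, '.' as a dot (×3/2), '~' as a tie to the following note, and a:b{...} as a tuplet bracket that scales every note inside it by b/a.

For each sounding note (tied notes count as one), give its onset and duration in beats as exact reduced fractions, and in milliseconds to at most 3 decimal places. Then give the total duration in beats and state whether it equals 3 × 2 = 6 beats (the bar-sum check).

1) 0.0ms=0b +204.545ms=3/8b
2) 204.545ms=3/8b +204.545ms=3/8b
3) 409.091ms=3/4b +136.364ms=1/4b
4) 545.455ms=1b +545.455ms=1b
5) 1090.909ms=2b +155.844ms=2/7b
6) 1246.753ms=16/7b +155.844ms=2/7b
7) 1402.597ms=18/7b +155.844ms=2/7b
8) 1558.442ms=20/7b +311.688ms=4/7b
9) 1870.13ms=24/7b +155.844ms=2/7b
10) 2025.974ms=26/7b +155.844ms=2/7b
11) 2181.818ms=4b +545.455ms=1b
12) 2727.273ms=5b +545.455ms=1b
Σ=6b of 6 (110bpm 2/4) — PASS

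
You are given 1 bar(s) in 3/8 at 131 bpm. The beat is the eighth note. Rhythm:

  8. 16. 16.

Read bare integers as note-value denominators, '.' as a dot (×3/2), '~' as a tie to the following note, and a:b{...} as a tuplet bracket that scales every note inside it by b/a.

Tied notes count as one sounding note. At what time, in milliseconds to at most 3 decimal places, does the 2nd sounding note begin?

note 2 onset = 3/2b = 687.023ms

1. 0.0ms @ 0 + 687.023ms (3/2)
2. 687.023ms @ 3/2 + 343.511ms (3/4)
3. 1030.534ms @ 9/4 + 343.511ms (3/4)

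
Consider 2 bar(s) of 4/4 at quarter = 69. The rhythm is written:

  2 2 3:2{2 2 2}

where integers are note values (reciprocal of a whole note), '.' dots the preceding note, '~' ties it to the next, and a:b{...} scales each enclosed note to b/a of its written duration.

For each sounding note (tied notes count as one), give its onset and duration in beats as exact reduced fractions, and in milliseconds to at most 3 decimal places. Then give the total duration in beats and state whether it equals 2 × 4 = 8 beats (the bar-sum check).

1) 0.0ms=0b +1739.13ms=2b
2) 1739.13ms=2b +1739.13ms=2b
3) 3478.261ms=4b +1159.42ms=4/3b
4) 4637.681ms=16/3b +1159.42ms=4/3b
5) 5797.101ms=20/3b +1159.42ms=4/3b
Σ=8b of 8 (69bpm 4/4) — PASS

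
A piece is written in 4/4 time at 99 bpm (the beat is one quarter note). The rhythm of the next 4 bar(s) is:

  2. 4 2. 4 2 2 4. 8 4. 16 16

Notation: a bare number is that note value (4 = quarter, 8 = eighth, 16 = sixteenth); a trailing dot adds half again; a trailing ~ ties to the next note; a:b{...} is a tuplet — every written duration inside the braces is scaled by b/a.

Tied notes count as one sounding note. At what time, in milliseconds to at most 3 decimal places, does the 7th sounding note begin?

note 7 onset = 12b = 7272.727ms

1. 0.0ms @ 0 + 1818.182ms (3)
2. 1818.182ms @ 3 + 606.061ms (1)
3. 2424.242ms @ 4 + 1818.182ms (3)
4. 4242.424ms @ 7 + 606.061ms (1)
5. 4848.485ms @ 8 + 1212.121ms (2)
6. 6060.606ms @ 10 + 1212.121ms (2)
7. 7272.727ms @ 12 + 909.091ms (3/2)
8. 8181.818ms @ 27/2 + 303.03ms (1/2)
9. 8484.848ms @ 14 + 909.091ms (3/2)
10. 9393.939ms @ 31/2 + 151.515ms (1/4)
11. 9545.455ms @ 63/4 + 151.515ms (1/4)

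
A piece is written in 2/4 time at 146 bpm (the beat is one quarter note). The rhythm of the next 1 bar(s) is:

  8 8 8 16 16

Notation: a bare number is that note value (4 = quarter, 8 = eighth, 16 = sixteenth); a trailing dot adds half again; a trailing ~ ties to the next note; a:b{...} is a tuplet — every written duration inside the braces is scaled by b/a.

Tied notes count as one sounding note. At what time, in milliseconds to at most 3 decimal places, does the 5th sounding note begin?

1. 0.0ms @ 0 + 205.479ms (1/2)
2. 205.479ms @ 1/2 + 205.479ms (1/2)
3. 410.959ms @ 1 + 205.479ms (1/2)
4. 616.438ms @ 3/2 + 102.74ms (1/4)
5. 719.178ms @ 7/4 + 102.74ms (1/4)

note 5 onset = 7/4b = 719.178ms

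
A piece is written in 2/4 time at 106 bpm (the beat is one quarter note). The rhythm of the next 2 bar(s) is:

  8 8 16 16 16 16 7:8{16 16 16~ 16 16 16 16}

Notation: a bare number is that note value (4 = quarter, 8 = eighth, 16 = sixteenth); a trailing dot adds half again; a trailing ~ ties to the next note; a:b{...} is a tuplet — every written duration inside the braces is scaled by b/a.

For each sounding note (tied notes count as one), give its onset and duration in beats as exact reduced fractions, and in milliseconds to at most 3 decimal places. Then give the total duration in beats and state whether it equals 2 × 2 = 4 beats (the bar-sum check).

1) 0.0ms=0b +283.019ms=1/2b
2) 283.019ms=1/2b +283.019ms=1/2b
3) 566.038ms=1b +141.509ms=1/4b
4) 707.547ms=5/4b +141.509ms=1/4b
5) 849.057ms=3/2b +141.509ms=1/4b
6) 990.566ms=7/4b +141.509ms=1/4b
7) 1132.075ms=2b +161.725ms=2/7b
8) 1293.801ms=16/7b +161.725ms=2/7b
9) 1455.526ms=18/7b +323.45ms=4/7b
10) 1778.976ms=22/7b +161.725ms=2/7b
11) 1940.701ms=24/7b +161.725ms=2/7b
12) 2102.426ms=26/7b +161.725ms=2/7b
Σ=4b of 4 (106bpm 2/4) — PASS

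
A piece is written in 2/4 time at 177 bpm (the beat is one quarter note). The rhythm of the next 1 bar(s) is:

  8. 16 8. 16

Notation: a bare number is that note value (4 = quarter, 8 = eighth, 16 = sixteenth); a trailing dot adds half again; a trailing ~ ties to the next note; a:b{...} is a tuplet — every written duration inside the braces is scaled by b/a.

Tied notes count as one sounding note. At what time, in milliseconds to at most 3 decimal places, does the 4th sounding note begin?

note 4 onset = 7/4b = 593.22ms

1. 0.0ms @ 0 + 254.237ms (3/4)
2. 254.237ms @ 3/4 + 84.746ms (1/4)
3. 338.983ms @ 1 + 254.237ms (3/4)
4. 593.22ms @ 7/4 + 84.746ms (1/4)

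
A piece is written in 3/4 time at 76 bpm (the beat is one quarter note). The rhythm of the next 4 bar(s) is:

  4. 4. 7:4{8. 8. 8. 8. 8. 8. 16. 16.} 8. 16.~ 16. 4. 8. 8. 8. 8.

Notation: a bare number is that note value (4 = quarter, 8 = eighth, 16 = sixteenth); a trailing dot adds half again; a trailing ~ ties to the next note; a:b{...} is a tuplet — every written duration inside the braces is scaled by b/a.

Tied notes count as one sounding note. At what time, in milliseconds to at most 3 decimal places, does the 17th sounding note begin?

note 17 onset = 45/4b = 8881.579ms

1. 0.0ms @ 0 + 1184.211ms (3/2)
2. 1184.211ms @ 3/2 + 1184.211ms (3/2)
3. 2368.421ms @ 3 + 338.346ms (3/7)
4. 2706.767ms @ 24/7 + 338.346ms (3/7)
5. 3045.113ms @ 27/7 + 338.346ms (3/7)
6. 3383.459ms @ 30/7 + 338.346ms (3/7)
7. 3721.805ms @ 33/7 + 338.346ms (3/7)
8. 4060.15ms @ 36/7 + 338.346ms (3/7)
9. 4398.496ms @ 39/7 + 169.173ms (3/14)
10. 4567.669ms @ 81/14 + 169.173ms (3/14)
11. 4736.842ms @ 6 + 592.105ms (3/4)
12. 5328.947ms @ 27/4 + 592.105ms (3/4)
13. 5921.053ms @ 15/2 + 1184.211ms (3/2)
14. 7105.263ms @ 9 + 592.105ms (3/4)
15. 7697.368ms @ 39/4 + 592.105ms (3/4)
16. 8289.474ms @ 21/2 + 592.105ms (3/4)
17. 8881.579ms @ 45/4 + 592.105ms (3/4)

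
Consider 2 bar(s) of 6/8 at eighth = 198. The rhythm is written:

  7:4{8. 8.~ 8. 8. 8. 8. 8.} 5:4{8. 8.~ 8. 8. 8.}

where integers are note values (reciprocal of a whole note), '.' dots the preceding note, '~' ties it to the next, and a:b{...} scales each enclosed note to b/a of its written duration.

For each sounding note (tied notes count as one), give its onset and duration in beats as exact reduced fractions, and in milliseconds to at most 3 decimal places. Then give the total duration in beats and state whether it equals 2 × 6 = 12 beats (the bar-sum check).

1) 0.0ms=0b +259.74ms=6/7b
2) 259.74ms=6/7b +519.481ms=12/7b
3) 779.221ms=18/7b +259.74ms=6/7b
4) 1038.961ms=24/7b +259.74ms=6/7b
5) 1298.701ms=30/7b +259.74ms=6/7b
6) 1558.442ms=36/7b +259.74ms=6/7b
7) 1818.182ms=6b +363.636ms=6/5b
8) 2181.818ms=36/5b +727.273ms=12/5b
9) 2909.091ms=48/5b +363.636ms=6/5b
10) 3272.727ms=54/5b +363.636ms=6/5b
Σ=12b of 12 (198bpm 6/8) — PASS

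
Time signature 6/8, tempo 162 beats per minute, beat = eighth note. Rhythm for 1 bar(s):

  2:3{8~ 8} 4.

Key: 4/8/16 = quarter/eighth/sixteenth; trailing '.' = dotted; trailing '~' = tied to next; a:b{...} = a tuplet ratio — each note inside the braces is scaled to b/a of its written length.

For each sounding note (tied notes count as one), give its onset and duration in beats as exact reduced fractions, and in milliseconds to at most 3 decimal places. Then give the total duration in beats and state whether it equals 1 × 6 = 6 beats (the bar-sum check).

1) 0.0ms=0b +1111.111ms=3b
2) 1111.111ms=3b +1111.111ms=3b
Σ=6b of 6 (162bpm 6/8) — PASS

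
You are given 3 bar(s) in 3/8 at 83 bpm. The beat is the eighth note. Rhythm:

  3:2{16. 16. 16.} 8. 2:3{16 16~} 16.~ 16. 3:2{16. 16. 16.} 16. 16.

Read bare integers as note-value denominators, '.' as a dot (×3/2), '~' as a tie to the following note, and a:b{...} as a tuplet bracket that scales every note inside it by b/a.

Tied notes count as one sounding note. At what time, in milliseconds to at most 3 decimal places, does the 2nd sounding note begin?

1. 0.0ms @ 0 + 361.446ms (1/2)
2. 361.446ms @ 1/2 + 361.446ms (1/2)
3. 722.892ms @ 1 + 361.446ms (1/2)
4. 1084.337ms @ 3/2 + 1084.337ms (3/2)
5. 2168.675ms @ 3 + 542.169ms (3/4)
6. 2710.843ms @ 15/4 + 1626.506ms (9/4)
7. 4337.349ms @ 6 + 361.446ms (1/2)
8. 4698.795ms @ 13/2 + 361.446ms (1/2)
9. 5060.241ms @ 7 + 361.446ms (1/2)
10. 5421.687ms @ 15/2 + 542.169ms (3/4)
11. 5963.855ms @ 33/4 + 542.169ms (3/4)

note 2 onset = 1/2b = 361.446ms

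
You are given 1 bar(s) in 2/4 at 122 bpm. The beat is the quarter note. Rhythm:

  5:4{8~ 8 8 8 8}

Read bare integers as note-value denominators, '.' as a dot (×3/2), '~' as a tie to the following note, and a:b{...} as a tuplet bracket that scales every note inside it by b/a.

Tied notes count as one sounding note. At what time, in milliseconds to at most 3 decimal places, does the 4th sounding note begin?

1. 0.0ms @ 0 + 393.443ms (4/5)
2. 393.443ms @ 4/5 + 196.721ms (2/5)
3. 590.164ms @ 6/5 + 196.721ms (2/5)
4. 786.885ms @ 8/5 + 196.721ms (2/5)

note 4 onset = 8/5b = 786.885ms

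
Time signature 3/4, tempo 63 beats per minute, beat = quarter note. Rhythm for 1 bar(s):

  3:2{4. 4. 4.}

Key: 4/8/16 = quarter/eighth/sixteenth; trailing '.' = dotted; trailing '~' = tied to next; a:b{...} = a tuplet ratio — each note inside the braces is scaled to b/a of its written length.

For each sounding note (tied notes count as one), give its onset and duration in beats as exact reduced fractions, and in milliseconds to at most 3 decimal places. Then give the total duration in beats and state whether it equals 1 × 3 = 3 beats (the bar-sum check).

1) 0.0ms=0b +952.381ms=1b
2) 952.381ms=1b +952.381ms=1b
3) 1904.762ms=2b +952.381ms=1b
Σ=3b of 3 (63bpm 3/4) — PASS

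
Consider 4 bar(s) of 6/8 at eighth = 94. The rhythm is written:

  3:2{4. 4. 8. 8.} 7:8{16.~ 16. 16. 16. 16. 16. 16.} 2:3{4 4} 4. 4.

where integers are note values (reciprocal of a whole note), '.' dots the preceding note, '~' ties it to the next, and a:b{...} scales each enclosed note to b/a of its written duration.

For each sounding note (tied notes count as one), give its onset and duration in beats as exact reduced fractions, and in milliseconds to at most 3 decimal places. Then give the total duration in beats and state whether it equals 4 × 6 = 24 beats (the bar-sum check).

1) 0.0ms=0b +1276.596ms=2b
2) 1276.596ms=2b +1276.596ms=2b
3) 2553.191ms=4b +638.298ms=1b
4) 3191.489ms=5b +638.298ms=1b
5) 3829.787ms=6b +1094.225ms=12/7b
6) 4924.012ms=54/7b +547.112ms=6/7b
7) 5471.125ms=60/7b +547.112ms=6/7b
8) 6018.237ms=66/7b +547.112ms=6/7b
9) 6565.35ms=72/7b +547.112ms=6/7b
10) 7112.462ms=78/7b +547.112ms=6/7b
11) 7659.574ms=12b +1914.894ms=3b
12) 9574.468ms=15b +1914.894ms=3b
13) 11489.362ms=18b +1914.894ms=3b
14) 13404.255ms=21b +1914.894ms=3b
Σ=24b of 24 (94bpm 6/8) — PASS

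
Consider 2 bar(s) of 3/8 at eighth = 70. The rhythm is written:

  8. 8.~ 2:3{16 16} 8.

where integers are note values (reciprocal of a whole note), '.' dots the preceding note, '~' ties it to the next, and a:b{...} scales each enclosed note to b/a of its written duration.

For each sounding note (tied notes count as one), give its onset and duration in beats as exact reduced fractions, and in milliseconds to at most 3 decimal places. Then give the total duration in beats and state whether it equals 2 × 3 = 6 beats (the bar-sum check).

1) 0.0ms=0b +1285.714ms=3/2b
2) 1285.714ms=3/2b +1928.571ms=9/4b
3) 3214.286ms=15/4b +642.857ms=3/4b
4) 3857.143ms=9/2b +1285.714ms=3/2b
Σ=6b of 6 (70bpm 3/8) — PASS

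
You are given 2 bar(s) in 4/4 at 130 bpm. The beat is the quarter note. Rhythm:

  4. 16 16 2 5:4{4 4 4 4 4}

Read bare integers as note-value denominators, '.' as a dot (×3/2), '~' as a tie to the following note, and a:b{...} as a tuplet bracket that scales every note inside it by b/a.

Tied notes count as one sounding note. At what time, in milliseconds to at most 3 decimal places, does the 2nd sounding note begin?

note 2 onset = 3/2b = 692.308ms

1. 0.0ms @ 0 + 692.308ms (3/2)
2. 692.308ms @ 3/2 + 115.385ms (1/4)
3. 807.692ms @ 7/4 + 115.385ms (1/4)
4. 923.077ms @ 2 + 923.077ms (2)
5. 1846.154ms @ 4 + 369.231ms (4/5)
6. 2215.385ms @ 24/5 + 369.231ms (4/5)
7. 2584.615ms @ 28/5 + 369.231ms (4/5)
8. 2953.846ms @ 32/5 + 369.231ms (4/5)
9. 3323.077ms @ 36/5 + 369.231ms (4/5)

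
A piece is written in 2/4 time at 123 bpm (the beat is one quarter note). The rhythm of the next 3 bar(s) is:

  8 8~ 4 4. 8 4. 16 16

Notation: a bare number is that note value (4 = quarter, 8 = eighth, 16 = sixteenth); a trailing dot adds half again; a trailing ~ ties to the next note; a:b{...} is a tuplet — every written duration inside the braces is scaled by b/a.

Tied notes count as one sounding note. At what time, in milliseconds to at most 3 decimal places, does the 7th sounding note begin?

1. 0.0ms @ 0 + 243.902ms (1/2)
2. 243.902ms @ 1/2 + 731.707ms (3/2)
3. 975.61ms @ 2 + 731.707ms (3/2)
4. 1707.317ms @ 7/2 + 243.902ms (1/2)
5. 1951.22ms @ 4 + 731.707ms (3/2)
6. 2682.927ms @ 11/2 + 121.951ms (1/4)
7. 2804.878ms @ 23/4 + 121.951ms (1/4)

note 7 onset = 23/4b = 2804.878ms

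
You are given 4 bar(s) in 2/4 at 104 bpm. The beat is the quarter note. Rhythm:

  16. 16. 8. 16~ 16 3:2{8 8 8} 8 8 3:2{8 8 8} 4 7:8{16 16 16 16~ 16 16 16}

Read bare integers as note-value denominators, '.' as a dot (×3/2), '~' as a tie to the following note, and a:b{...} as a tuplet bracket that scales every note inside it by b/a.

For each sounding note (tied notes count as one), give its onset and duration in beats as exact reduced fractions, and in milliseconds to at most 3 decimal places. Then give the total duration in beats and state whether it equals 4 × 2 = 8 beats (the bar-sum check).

1) 0.0ms=0b +216.346ms=3/8b
2) 216.346ms=3/8b +216.346ms=3/8b
3) 432.692ms=3/4b +432.692ms=3/4b
4) 865.385ms=3/2b +288.462ms=1/2b
5) 1153.846ms=2b +192.308ms=1/3b
6) 1346.154ms=7/3b +192.308ms=1/3b
7) 1538.462ms=8/3b +192.308ms=1/3b
8) 1730.769ms=3b +288.462ms=1/2b
9) 2019.231ms=7/2b +288.462ms=1/2b
10) 2307.692ms=4b +192.308ms=1/3b
11) 2500.0ms=13/3b +192.308ms=1/3b
12) 2692.308ms=14/3b +192.308ms=1/3b
13) 2884.615ms=5b +576.923ms=1b
14) 3461.538ms=6b +164.835ms=2/7b
15) 3626.374ms=44/7b +164.835ms=2/7b
16) 3791.209ms=46/7b +164.835ms=2/7b
17) 3956.044ms=48/7b +329.67ms=4/7b
18) 4285.714ms=52/7b +164.835ms=2/7b
19) 4450.549ms=54/7b +164.835ms=2/7b
Σ=8b of 8 (104bpm 2/4) — PASS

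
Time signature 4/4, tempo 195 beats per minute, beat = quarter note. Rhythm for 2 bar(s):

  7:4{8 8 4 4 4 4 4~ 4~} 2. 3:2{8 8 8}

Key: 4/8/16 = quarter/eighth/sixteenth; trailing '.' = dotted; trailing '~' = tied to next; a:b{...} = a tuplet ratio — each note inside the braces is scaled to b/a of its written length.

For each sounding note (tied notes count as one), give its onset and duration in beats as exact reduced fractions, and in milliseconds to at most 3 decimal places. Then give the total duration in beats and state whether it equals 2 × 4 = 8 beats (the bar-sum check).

1) 0.0ms=0b +87.912ms=2/7b
2) 87.912ms=2/7b +87.912ms=2/7b
3) 175.824ms=4/7b +175.824ms=4/7b
4) 351.648ms=8/7b +175.824ms=4/7b
5) 527.473ms=12/7b +175.824ms=4/7b
6) 703.297ms=16/7b +175.824ms=4/7b
7) 879.121ms=20/7b +1274.725ms=29/7b
8) 2153.846ms=7b +102.564ms=1/3b
9) 2256.41ms=22/3b +102.564ms=1/3b
10) 2358.974ms=23/3b +102.564ms=1/3b
Σ=8b of 8 (195bpm 4/4) — PASS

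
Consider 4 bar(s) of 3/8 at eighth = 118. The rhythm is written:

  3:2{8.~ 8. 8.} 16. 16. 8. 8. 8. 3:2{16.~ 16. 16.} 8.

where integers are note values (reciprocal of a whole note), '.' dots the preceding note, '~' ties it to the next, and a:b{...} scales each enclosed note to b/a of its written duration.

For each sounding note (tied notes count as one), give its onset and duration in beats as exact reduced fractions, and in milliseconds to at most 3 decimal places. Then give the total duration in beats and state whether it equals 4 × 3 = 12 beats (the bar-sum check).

1) 0.0ms=0b +1016.949ms=2b
2) 1016.949ms=2b +508.475ms=1b
3) 1525.424ms=3b +381.356ms=3/4b
4) 1906.78ms=15/4b +381.356ms=3/4b
5) 2288.136ms=9/2b +762.712ms=3/2b
6) 3050.847ms=6b +762.712ms=3/2b
7) 3813.559ms=15/2b +762.712ms=3/2b
8) 4576.271ms=9b +508.475ms=1b
9) 5084.746ms=10b +254.237ms=1/2b
10) 5338.983ms=21/2b +762.712ms=3/2b
Σ=12b of 12 (118bpm 3/8) — PASS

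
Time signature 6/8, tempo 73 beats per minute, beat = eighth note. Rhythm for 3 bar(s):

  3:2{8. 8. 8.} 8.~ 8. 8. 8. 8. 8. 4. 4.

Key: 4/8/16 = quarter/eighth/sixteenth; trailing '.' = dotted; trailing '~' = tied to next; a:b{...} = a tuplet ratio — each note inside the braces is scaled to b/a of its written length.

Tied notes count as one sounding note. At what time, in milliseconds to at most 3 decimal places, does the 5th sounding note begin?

note 5 onset = 6b = 4931.507ms

1. 0.0ms @ 0 + 821.918ms (1)
2. 821.918ms @ 1 + 821.918ms (1)
3. 1643.836ms @ 2 + 821.918ms (1)
4. 2465.753ms @ 3 + 2465.753ms (3)
5. 4931.507ms @ 6 + 1232.877ms (3/2)
6. 6164.384ms @ 15/2 + 1232.877ms (3/2)
7. 7397.26ms @ 9 + 1232.877ms (3/2)
8. 8630.137ms @ 21/2 + 1232.877ms (3/2)
9. 9863.014ms @ 12 + 2465.753ms (3)
10. 12328.767ms @ 15 + 2465.753ms (3)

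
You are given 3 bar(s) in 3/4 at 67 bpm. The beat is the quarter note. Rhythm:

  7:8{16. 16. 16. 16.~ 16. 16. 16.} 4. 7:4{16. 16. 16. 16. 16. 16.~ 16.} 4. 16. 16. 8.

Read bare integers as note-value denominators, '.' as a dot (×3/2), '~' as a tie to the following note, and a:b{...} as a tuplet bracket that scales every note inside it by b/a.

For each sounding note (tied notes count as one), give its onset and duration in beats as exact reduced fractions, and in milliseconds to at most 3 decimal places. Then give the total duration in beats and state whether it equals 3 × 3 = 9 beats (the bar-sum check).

1) 0.0ms=0b +383.795ms=3/7b
2) 383.795ms=3/7b +383.795ms=3/7b
3) 767.591ms=6/7b +383.795ms=3/7b
4) 1151.386ms=9/7b +767.591ms=6/7b
5) 1918.977ms=15/7b +383.795ms=3/7b
6) 2302.772ms=18/7b +383.795ms=3/7b
7) 2686.567ms=3b +1343.284ms=3/2b
8) 4029.851ms=9/2b +191.898ms=3/14b
9) 4221.748ms=33/7b +191.898ms=3/14b
10) 4413.646ms=69/14b +191.898ms=3/14b
11) 4605.544ms=36/7b +191.898ms=3/14b
12) 4797.441ms=75/14b +191.898ms=3/14b
13) 4989.339ms=39/7b +383.795ms=3/7b
14) 5373.134ms=6b +1343.284ms=3/2b
15) 6716.418ms=15/2b +335.821ms=3/8b
16) 7052.239ms=63/8b +335.821ms=3/8b
17) 7388.06ms=33/4b +671.642ms=3/4b
Σ=9b of 9 (67bpm 3/4) — PASS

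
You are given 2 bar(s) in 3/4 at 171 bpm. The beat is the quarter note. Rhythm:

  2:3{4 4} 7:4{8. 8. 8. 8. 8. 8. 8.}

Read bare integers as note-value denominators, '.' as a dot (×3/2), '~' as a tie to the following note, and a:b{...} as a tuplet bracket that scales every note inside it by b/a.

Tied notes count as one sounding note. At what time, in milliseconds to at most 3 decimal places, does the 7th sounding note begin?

note 7 onset = 33/7b = 1654.135ms

1. 0.0ms @ 0 + 526.316ms (3/2)
2. 526.316ms @ 3/2 + 526.316ms (3/2)
3. 1052.632ms @ 3 + 150.376ms (3/7)
4. 1203.008ms @ 24/7 + 150.376ms (3/7)
5. 1353.383ms @ 27/7 + 150.376ms (3/7)
6. 1503.759ms @ 30/7 + 150.376ms (3/7)
7. 1654.135ms @ 33/7 + 150.376ms (3/7)
8. 1804.511ms @ 36/7 + 150.376ms (3/7)
9. 1954.887ms @ 39/7 + 150.376ms (3/7)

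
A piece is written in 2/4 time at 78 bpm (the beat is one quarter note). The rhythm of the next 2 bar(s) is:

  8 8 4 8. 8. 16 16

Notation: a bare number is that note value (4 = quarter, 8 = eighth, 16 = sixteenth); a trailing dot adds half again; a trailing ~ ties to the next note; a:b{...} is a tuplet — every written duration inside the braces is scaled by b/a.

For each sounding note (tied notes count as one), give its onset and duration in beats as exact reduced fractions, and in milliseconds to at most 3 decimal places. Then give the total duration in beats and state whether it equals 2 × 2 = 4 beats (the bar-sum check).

1) 0.0ms=0b +384.615ms=1/2b
2) 384.615ms=1/2b +384.615ms=1/2b
3) 769.231ms=1b +769.231ms=1b
4) 1538.462ms=2b +576.923ms=3/4b
5) 2115.385ms=11/4b +576.923ms=3/4b
6) 2692.308ms=7/2b +192.308ms=1/4b
7) 2884.615ms=15/4b +192.308ms=1/4b
Σ=4b of 4 (78bpm 2/4) — PASS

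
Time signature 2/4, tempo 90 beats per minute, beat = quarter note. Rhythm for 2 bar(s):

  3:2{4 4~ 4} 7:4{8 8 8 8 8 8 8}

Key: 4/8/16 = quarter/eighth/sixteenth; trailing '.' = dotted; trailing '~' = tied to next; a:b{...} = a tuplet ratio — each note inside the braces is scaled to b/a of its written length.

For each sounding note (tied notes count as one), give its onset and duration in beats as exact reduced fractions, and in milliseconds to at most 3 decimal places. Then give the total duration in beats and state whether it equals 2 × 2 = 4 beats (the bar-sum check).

1) 0.0ms=0b +444.444ms=2/3b
2) 444.444ms=2/3b +888.889ms=4/3b
3) 1333.333ms=2b +190.476ms=2/7b
4) 1523.81ms=16/7b +190.476ms=2/7b
5) 1714.286ms=18/7b +190.476ms=2/7b
6) 1904.762ms=20/7b +190.476ms=2/7b
7) 2095.238ms=22/7b +190.476ms=2/7b
8) 2285.714ms=24/7b +190.476ms=2/7b
9) 2476.19ms=26/7b +190.476ms=2/7b
Σ=4b of 4 (90bpm 2/4) — PASS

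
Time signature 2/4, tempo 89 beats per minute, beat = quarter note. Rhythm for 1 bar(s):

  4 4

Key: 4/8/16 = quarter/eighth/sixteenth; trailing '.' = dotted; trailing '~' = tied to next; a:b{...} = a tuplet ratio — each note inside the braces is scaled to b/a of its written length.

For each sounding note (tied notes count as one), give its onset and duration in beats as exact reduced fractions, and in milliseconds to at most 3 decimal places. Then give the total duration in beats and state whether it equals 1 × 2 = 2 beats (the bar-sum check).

1) 0.0ms=0b +674.157ms=1b
2) 674.157ms=1b +674.157ms=1b
Σ=2b of 2 (89bpm 2/4) — PASS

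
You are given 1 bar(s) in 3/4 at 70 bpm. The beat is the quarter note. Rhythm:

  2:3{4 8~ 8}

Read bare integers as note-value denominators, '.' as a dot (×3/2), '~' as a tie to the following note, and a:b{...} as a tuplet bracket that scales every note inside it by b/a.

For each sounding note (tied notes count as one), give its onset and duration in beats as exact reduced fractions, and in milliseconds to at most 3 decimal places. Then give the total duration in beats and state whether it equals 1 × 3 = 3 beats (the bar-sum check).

1) 0.0ms=0b +1285.714ms=3/2b
2) 1285.714ms=3/2b +1285.714ms=3/2b
Σ=3b of 3 (70bpm 3/4) — PASS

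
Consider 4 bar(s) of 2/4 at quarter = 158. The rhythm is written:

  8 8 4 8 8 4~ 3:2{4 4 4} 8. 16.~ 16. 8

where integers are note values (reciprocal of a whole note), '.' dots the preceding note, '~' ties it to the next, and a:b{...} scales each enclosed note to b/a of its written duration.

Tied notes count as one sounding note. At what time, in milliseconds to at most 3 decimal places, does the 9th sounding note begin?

1. 0.0ms @ 0 + 189.873ms (1/2)
2. 189.873ms @ 1/2 + 189.873ms (1/2)
3. 379.747ms @ 1 + 379.747ms (1)
4. 759.494ms @ 2 + 189.873ms (1/2)
5. 949.367ms @ 5/2 + 189.873ms (1/2)
6. 1139.241ms @ 3 + 632.911ms (5/3)
7. 1772.152ms @ 14/3 + 253.165ms (2/3)
8. 2025.316ms @ 16/3 + 253.165ms (2/3)
9. 2278.481ms @ 6 + 284.81ms (3/4)
10. 2563.291ms @ 27/4 + 284.81ms (3/4)
11. 2848.101ms @ 15/2 + 189.873ms (1/2)

note 9 onset = 6b = 2278.481ms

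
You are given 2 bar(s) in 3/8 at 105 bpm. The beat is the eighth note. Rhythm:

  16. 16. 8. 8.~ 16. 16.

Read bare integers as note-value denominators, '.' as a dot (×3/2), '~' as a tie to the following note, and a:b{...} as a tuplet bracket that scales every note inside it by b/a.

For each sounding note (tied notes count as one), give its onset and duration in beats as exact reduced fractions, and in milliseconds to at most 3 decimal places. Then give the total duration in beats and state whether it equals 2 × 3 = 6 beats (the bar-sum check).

1) 0.0ms=0b +428.571ms=3/4b
2) 428.571ms=3/4b +428.571ms=3/4b
3) 857.143ms=3/2b +857.143ms=3/2b
4) 1714.286ms=3b +1285.714ms=9/4b
5) 3000.0ms=21/4b +428.571ms=3/4b
Σ=6b of 6 (105bpm 3/8) — PASS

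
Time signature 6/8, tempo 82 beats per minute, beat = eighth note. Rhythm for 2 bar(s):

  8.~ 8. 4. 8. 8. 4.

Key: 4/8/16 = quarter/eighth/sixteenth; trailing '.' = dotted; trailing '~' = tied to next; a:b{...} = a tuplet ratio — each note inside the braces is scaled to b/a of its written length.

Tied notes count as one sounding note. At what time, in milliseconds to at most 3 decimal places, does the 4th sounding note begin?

note 4 onset = 15/2b = 5487.805ms

1. 0.0ms @ 0 + 2195.122ms (3)
2. 2195.122ms @ 3 + 2195.122ms (3)
3. 4390.244ms @ 6 + 1097.561ms (3/2)
4. 5487.805ms @ 15/2 + 1097.561ms (3/2)
5. 6585.366ms @ 9 + 2195.122ms (3)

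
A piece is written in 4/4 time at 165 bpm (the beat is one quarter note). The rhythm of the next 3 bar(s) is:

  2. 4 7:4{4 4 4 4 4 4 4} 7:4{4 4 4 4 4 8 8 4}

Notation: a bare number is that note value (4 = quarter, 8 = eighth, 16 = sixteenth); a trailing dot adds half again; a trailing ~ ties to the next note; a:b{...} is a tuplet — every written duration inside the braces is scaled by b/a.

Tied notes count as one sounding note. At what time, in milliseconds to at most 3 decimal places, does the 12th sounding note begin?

1. 0.0ms @ 0 + 1090.909ms (3)
2. 1090.909ms @ 3 + 363.636ms (1)
3. 1454.545ms @ 4 + 207.792ms (4/7)
4. 1662.338ms @ 32/7 + 207.792ms (4/7)
5. 1870.13ms @ 36/7 + 207.792ms (4/7)
6. 2077.922ms @ 40/7 + 207.792ms (4/7)
7. 2285.714ms @ 44/7 + 207.792ms (4/7)
8. 2493.506ms @ 48/7 + 207.792ms (4/7)
9. 2701.299ms @ 52/7 + 207.792ms (4/7)
10. 2909.091ms @ 8 + 207.792ms (4/7)
11. 3116.883ms @ 60/7 + 207.792ms (4/7)
12. 3324.675ms @ 64/7 + 207.792ms (4/7)
13. 3532.468ms @ 68/7 + 207.792ms (4/7)
14. 3740.26ms @ 72/7 + 207.792ms (4/7)
15. 3948.052ms @ 76/7 + 103.896ms (2/7)
16. 4051.948ms @ 78/7 + 103.896ms (2/7)
17. 4155.844ms @ 80/7 + 207.792ms (4/7)

note 12 onset = 64/7b = 3324.675ms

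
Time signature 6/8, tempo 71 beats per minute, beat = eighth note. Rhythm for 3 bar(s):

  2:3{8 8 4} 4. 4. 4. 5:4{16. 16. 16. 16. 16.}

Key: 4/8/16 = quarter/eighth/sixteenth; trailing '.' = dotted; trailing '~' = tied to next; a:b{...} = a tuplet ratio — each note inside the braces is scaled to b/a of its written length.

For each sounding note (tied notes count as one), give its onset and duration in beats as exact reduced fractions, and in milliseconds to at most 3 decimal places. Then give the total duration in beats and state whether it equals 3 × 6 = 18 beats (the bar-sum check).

1) 0.0ms=0b +1267.606ms=3/2b
2) 1267.606ms=3/2b +1267.606ms=3/2b
3) 2535.211ms=3b +2535.211ms=3b
4) 5070.423ms=6b +2535.211ms=3b
5) 7605.634ms=9b +2535.211ms=3b
6) 10140.845ms=12b +2535.211ms=3b
7) 12676.056ms=15b +507.042ms=3/5b
8) 13183.099ms=78/5b +507.042ms=3/5b
9) 13690.141ms=81/5b +507.042ms=3/5b
10) 14197.183ms=84/5b +507.042ms=3/5b
11) 14704.225ms=87/5b +507.042ms=3/5b
Σ=18b of 18 (71bpm 6/8) — PASS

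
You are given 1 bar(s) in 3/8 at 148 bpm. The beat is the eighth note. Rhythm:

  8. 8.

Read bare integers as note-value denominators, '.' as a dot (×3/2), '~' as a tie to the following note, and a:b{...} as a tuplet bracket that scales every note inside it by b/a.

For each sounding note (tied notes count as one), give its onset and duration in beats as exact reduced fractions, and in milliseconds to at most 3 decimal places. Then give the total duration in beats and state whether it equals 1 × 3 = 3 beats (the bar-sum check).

1) 0.0ms=0b +608.108ms=3/2b
2) 608.108ms=3/2b +608.108ms=3/2b
Σ=3b of 3 (148bpm 3/8) — PASS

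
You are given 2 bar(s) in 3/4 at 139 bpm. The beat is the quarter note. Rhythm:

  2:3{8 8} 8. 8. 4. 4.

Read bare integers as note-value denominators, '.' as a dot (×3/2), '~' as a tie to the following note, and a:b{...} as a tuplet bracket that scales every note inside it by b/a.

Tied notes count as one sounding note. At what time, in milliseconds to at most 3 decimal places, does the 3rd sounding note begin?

note 3 onset = 3/2b = 647.482ms

1. 0.0ms @ 0 + 323.741ms (3/4)
2. 323.741ms @ 3/4 + 323.741ms (3/4)
3. 647.482ms @ 3/2 + 323.741ms (3/4)
4. 971.223ms @ 9/4 + 323.741ms (3/4)
5. 1294.964ms @ 3 + 647.482ms (3/2)
6. 1942.446ms @ 9/2 + 647.482ms (3/2)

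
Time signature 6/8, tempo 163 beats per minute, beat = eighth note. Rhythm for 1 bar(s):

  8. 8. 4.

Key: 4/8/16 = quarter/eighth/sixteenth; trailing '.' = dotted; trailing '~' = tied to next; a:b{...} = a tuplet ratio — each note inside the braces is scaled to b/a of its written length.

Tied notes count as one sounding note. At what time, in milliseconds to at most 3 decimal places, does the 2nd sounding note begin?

note 2 onset = 3/2b = 552.147ms

1. 0.0ms @ 0 + 552.147ms (3/2)
2. 552.147ms @ 3/2 + 552.147ms (3/2)
3. 1104.294ms @ 3 + 1104.294ms (3)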